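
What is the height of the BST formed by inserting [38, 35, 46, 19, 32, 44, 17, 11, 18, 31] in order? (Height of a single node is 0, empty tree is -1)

Insertion order: [38, 35, 46, 19, 32, 44, 17, 11, 18, 31]
Tree (level-order array): [38, 35, 46, 19, None, 44, None, 17, 32, None, None, 11, 18, 31]
Compute height bottom-up (empty subtree = -1):
  height(11) = 1 + max(-1, -1) = 0
  height(18) = 1 + max(-1, -1) = 0
  height(17) = 1 + max(0, 0) = 1
  height(31) = 1 + max(-1, -1) = 0
  height(32) = 1 + max(0, -1) = 1
  height(19) = 1 + max(1, 1) = 2
  height(35) = 1 + max(2, -1) = 3
  height(44) = 1 + max(-1, -1) = 0
  height(46) = 1 + max(0, -1) = 1
  height(38) = 1 + max(3, 1) = 4
Height = 4


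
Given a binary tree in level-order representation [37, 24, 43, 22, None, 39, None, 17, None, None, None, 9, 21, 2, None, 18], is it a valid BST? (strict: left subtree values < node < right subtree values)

Level-order array: [37, 24, 43, 22, None, 39, None, 17, None, None, None, 9, 21, 2, None, 18]
Validate using subtree bounds (lo, hi): at each node, require lo < value < hi,
then recurse left with hi=value and right with lo=value.
Preorder trace (stopping at first violation):
  at node 37 with bounds (-inf, +inf): OK
  at node 24 with bounds (-inf, 37): OK
  at node 22 with bounds (-inf, 24): OK
  at node 17 with bounds (-inf, 22): OK
  at node 9 with bounds (-inf, 17): OK
  at node 2 with bounds (-inf, 9): OK
  at node 21 with bounds (17, 22): OK
  at node 18 with bounds (17, 21): OK
  at node 43 with bounds (37, +inf): OK
  at node 39 with bounds (37, 43): OK
No violation found at any node.
Result: Valid BST


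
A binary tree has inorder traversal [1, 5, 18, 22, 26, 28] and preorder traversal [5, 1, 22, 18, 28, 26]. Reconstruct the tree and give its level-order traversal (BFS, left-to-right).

Inorder:  [1, 5, 18, 22, 26, 28]
Preorder: [5, 1, 22, 18, 28, 26]
Algorithm: preorder visits root first, so consume preorder in order;
for each root, split the current inorder slice at that value into
left-subtree inorder and right-subtree inorder, then recurse.
Recursive splits:
  root=5; inorder splits into left=[1], right=[18, 22, 26, 28]
  root=1; inorder splits into left=[], right=[]
  root=22; inorder splits into left=[18], right=[26, 28]
  root=18; inorder splits into left=[], right=[]
  root=28; inorder splits into left=[26], right=[]
  root=26; inorder splits into left=[], right=[]
Reconstructed level-order: [5, 1, 22, 18, 28, 26]


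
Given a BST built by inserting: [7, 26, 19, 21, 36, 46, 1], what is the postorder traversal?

Tree insertion order: [7, 26, 19, 21, 36, 46, 1]
Tree (level-order array): [7, 1, 26, None, None, 19, 36, None, 21, None, 46]
Postorder traversal: [1, 21, 19, 46, 36, 26, 7]


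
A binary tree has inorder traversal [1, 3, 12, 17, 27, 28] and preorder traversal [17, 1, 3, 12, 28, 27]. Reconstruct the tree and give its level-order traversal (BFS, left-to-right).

Inorder:  [1, 3, 12, 17, 27, 28]
Preorder: [17, 1, 3, 12, 28, 27]
Algorithm: preorder visits root first, so consume preorder in order;
for each root, split the current inorder slice at that value into
left-subtree inorder and right-subtree inorder, then recurse.
Recursive splits:
  root=17; inorder splits into left=[1, 3, 12], right=[27, 28]
  root=1; inorder splits into left=[], right=[3, 12]
  root=3; inorder splits into left=[], right=[12]
  root=12; inorder splits into left=[], right=[]
  root=28; inorder splits into left=[27], right=[]
  root=27; inorder splits into left=[], right=[]
Reconstructed level-order: [17, 1, 28, 3, 27, 12]


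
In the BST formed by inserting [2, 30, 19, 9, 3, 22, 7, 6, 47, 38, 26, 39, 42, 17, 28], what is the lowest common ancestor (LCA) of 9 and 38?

Tree insertion order: [2, 30, 19, 9, 3, 22, 7, 6, 47, 38, 26, 39, 42, 17, 28]
Tree (level-order array): [2, None, 30, 19, 47, 9, 22, 38, None, 3, 17, None, 26, None, 39, None, 7, None, None, None, 28, None, 42, 6]
In a BST, the LCA of p=9, q=38 is the first node v on the
root-to-leaf path with p <= v <= q (go left if both < v, right if both > v).
Walk from root:
  at 2: both 9 and 38 > 2, go right
  at 30: 9 <= 30 <= 38, this is the LCA
LCA = 30


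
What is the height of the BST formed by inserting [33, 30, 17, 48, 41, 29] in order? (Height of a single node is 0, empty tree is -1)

Insertion order: [33, 30, 17, 48, 41, 29]
Tree (level-order array): [33, 30, 48, 17, None, 41, None, None, 29]
Compute height bottom-up (empty subtree = -1):
  height(29) = 1 + max(-1, -1) = 0
  height(17) = 1 + max(-1, 0) = 1
  height(30) = 1 + max(1, -1) = 2
  height(41) = 1 + max(-1, -1) = 0
  height(48) = 1 + max(0, -1) = 1
  height(33) = 1 + max(2, 1) = 3
Height = 3


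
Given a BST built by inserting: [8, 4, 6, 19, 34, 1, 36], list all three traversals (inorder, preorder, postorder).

Tree insertion order: [8, 4, 6, 19, 34, 1, 36]
Tree (level-order array): [8, 4, 19, 1, 6, None, 34, None, None, None, None, None, 36]
Inorder (L, root, R): [1, 4, 6, 8, 19, 34, 36]
Preorder (root, L, R): [8, 4, 1, 6, 19, 34, 36]
Postorder (L, R, root): [1, 6, 4, 36, 34, 19, 8]


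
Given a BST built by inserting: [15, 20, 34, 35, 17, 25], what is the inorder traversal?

Tree insertion order: [15, 20, 34, 35, 17, 25]
Tree (level-order array): [15, None, 20, 17, 34, None, None, 25, 35]
Inorder traversal: [15, 17, 20, 25, 34, 35]


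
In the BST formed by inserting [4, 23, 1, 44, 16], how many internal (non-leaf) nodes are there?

Tree built from: [4, 23, 1, 44, 16]
Tree (level-order array): [4, 1, 23, None, None, 16, 44]
Rule: An internal node has at least one child.
Per-node child counts:
  node 4: 2 child(ren)
  node 1: 0 child(ren)
  node 23: 2 child(ren)
  node 16: 0 child(ren)
  node 44: 0 child(ren)
Matching nodes: [4, 23]
Count of internal (non-leaf) nodes: 2


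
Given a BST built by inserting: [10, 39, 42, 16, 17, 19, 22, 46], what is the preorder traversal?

Tree insertion order: [10, 39, 42, 16, 17, 19, 22, 46]
Tree (level-order array): [10, None, 39, 16, 42, None, 17, None, 46, None, 19, None, None, None, 22]
Preorder traversal: [10, 39, 16, 17, 19, 22, 42, 46]


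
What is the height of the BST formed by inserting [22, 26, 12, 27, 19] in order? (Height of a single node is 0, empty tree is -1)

Insertion order: [22, 26, 12, 27, 19]
Tree (level-order array): [22, 12, 26, None, 19, None, 27]
Compute height bottom-up (empty subtree = -1):
  height(19) = 1 + max(-1, -1) = 0
  height(12) = 1 + max(-1, 0) = 1
  height(27) = 1 + max(-1, -1) = 0
  height(26) = 1 + max(-1, 0) = 1
  height(22) = 1 + max(1, 1) = 2
Height = 2


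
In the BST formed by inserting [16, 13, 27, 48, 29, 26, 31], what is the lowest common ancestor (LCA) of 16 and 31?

Tree insertion order: [16, 13, 27, 48, 29, 26, 31]
Tree (level-order array): [16, 13, 27, None, None, 26, 48, None, None, 29, None, None, 31]
In a BST, the LCA of p=16, q=31 is the first node v on the
root-to-leaf path with p <= v <= q (go left if both < v, right if both > v).
Walk from root:
  at 16: 16 <= 16 <= 31, this is the LCA
LCA = 16


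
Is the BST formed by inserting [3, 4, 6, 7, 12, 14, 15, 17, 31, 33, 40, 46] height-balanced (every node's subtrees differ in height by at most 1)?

Tree (level-order array): [3, None, 4, None, 6, None, 7, None, 12, None, 14, None, 15, None, 17, None, 31, None, 33, None, 40, None, 46]
Definition: a tree is height-balanced if, at every node, |h(left) - h(right)| <= 1 (empty subtree has height -1).
Bottom-up per-node check:
  node 46: h_left=-1, h_right=-1, diff=0 [OK], height=0
  node 40: h_left=-1, h_right=0, diff=1 [OK], height=1
  node 33: h_left=-1, h_right=1, diff=2 [FAIL (|-1-1|=2 > 1)], height=2
  node 31: h_left=-1, h_right=2, diff=3 [FAIL (|-1-2|=3 > 1)], height=3
  node 17: h_left=-1, h_right=3, diff=4 [FAIL (|-1-3|=4 > 1)], height=4
  node 15: h_left=-1, h_right=4, diff=5 [FAIL (|-1-4|=5 > 1)], height=5
  node 14: h_left=-1, h_right=5, diff=6 [FAIL (|-1-5|=6 > 1)], height=6
  node 12: h_left=-1, h_right=6, diff=7 [FAIL (|-1-6|=7 > 1)], height=7
  node 7: h_left=-1, h_right=7, diff=8 [FAIL (|-1-7|=8 > 1)], height=8
  node 6: h_left=-1, h_right=8, diff=9 [FAIL (|-1-8|=9 > 1)], height=9
  node 4: h_left=-1, h_right=9, diff=10 [FAIL (|-1-9|=10 > 1)], height=10
  node 3: h_left=-1, h_right=10, diff=11 [FAIL (|-1-10|=11 > 1)], height=11
Node 33 violates the condition: |-1 - 1| = 2 > 1.
Result: Not balanced


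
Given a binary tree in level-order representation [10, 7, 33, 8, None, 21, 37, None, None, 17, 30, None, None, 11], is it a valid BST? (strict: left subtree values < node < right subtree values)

Level-order array: [10, 7, 33, 8, None, 21, 37, None, None, 17, 30, None, None, 11]
Validate using subtree bounds (lo, hi): at each node, require lo < value < hi,
then recurse left with hi=value and right with lo=value.
Preorder trace (stopping at first violation):
  at node 10 with bounds (-inf, +inf): OK
  at node 7 with bounds (-inf, 10): OK
  at node 8 with bounds (-inf, 7): VIOLATION
Node 8 violates its bound: not (-inf < 8 < 7).
Result: Not a valid BST


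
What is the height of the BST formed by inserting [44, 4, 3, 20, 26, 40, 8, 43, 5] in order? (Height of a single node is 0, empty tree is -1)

Insertion order: [44, 4, 3, 20, 26, 40, 8, 43, 5]
Tree (level-order array): [44, 4, None, 3, 20, None, None, 8, 26, 5, None, None, 40, None, None, None, 43]
Compute height bottom-up (empty subtree = -1):
  height(3) = 1 + max(-1, -1) = 0
  height(5) = 1 + max(-1, -1) = 0
  height(8) = 1 + max(0, -1) = 1
  height(43) = 1 + max(-1, -1) = 0
  height(40) = 1 + max(-1, 0) = 1
  height(26) = 1 + max(-1, 1) = 2
  height(20) = 1 + max(1, 2) = 3
  height(4) = 1 + max(0, 3) = 4
  height(44) = 1 + max(4, -1) = 5
Height = 5


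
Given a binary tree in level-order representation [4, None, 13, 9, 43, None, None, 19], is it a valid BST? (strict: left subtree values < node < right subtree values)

Level-order array: [4, None, 13, 9, 43, None, None, 19]
Validate using subtree bounds (lo, hi): at each node, require lo < value < hi,
then recurse left with hi=value and right with lo=value.
Preorder trace (stopping at first violation):
  at node 4 with bounds (-inf, +inf): OK
  at node 13 with bounds (4, +inf): OK
  at node 9 with bounds (4, 13): OK
  at node 43 with bounds (13, +inf): OK
  at node 19 with bounds (13, 43): OK
No violation found at any node.
Result: Valid BST


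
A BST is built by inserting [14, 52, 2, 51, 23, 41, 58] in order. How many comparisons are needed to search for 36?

Search path for 36: 14 -> 52 -> 51 -> 23 -> 41
Found: False
Comparisons: 5


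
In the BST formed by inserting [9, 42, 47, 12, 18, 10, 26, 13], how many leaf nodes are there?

Tree built from: [9, 42, 47, 12, 18, 10, 26, 13]
Tree (level-order array): [9, None, 42, 12, 47, 10, 18, None, None, None, None, 13, 26]
Rule: A leaf has 0 children.
Per-node child counts:
  node 9: 1 child(ren)
  node 42: 2 child(ren)
  node 12: 2 child(ren)
  node 10: 0 child(ren)
  node 18: 2 child(ren)
  node 13: 0 child(ren)
  node 26: 0 child(ren)
  node 47: 0 child(ren)
Matching nodes: [10, 13, 26, 47]
Count of leaf nodes: 4


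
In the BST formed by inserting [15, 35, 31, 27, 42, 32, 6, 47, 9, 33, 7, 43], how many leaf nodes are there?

Tree built from: [15, 35, 31, 27, 42, 32, 6, 47, 9, 33, 7, 43]
Tree (level-order array): [15, 6, 35, None, 9, 31, 42, 7, None, 27, 32, None, 47, None, None, None, None, None, 33, 43]
Rule: A leaf has 0 children.
Per-node child counts:
  node 15: 2 child(ren)
  node 6: 1 child(ren)
  node 9: 1 child(ren)
  node 7: 0 child(ren)
  node 35: 2 child(ren)
  node 31: 2 child(ren)
  node 27: 0 child(ren)
  node 32: 1 child(ren)
  node 33: 0 child(ren)
  node 42: 1 child(ren)
  node 47: 1 child(ren)
  node 43: 0 child(ren)
Matching nodes: [7, 27, 33, 43]
Count of leaf nodes: 4


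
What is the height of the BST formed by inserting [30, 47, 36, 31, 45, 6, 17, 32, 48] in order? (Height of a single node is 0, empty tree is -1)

Insertion order: [30, 47, 36, 31, 45, 6, 17, 32, 48]
Tree (level-order array): [30, 6, 47, None, 17, 36, 48, None, None, 31, 45, None, None, None, 32]
Compute height bottom-up (empty subtree = -1):
  height(17) = 1 + max(-1, -1) = 0
  height(6) = 1 + max(-1, 0) = 1
  height(32) = 1 + max(-1, -1) = 0
  height(31) = 1 + max(-1, 0) = 1
  height(45) = 1 + max(-1, -1) = 0
  height(36) = 1 + max(1, 0) = 2
  height(48) = 1 + max(-1, -1) = 0
  height(47) = 1 + max(2, 0) = 3
  height(30) = 1 + max(1, 3) = 4
Height = 4


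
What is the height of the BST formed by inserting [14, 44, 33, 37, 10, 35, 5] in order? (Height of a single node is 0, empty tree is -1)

Insertion order: [14, 44, 33, 37, 10, 35, 5]
Tree (level-order array): [14, 10, 44, 5, None, 33, None, None, None, None, 37, 35]
Compute height bottom-up (empty subtree = -1):
  height(5) = 1 + max(-1, -1) = 0
  height(10) = 1 + max(0, -1) = 1
  height(35) = 1 + max(-1, -1) = 0
  height(37) = 1 + max(0, -1) = 1
  height(33) = 1 + max(-1, 1) = 2
  height(44) = 1 + max(2, -1) = 3
  height(14) = 1 + max(1, 3) = 4
Height = 4


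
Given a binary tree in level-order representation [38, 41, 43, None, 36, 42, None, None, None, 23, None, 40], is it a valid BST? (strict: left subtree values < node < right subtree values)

Level-order array: [38, 41, 43, None, 36, 42, None, None, None, 23, None, 40]
Validate using subtree bounds (lo, hi): at each node, require lo < value < hi,
then recurse left with hi=value and right with lo=value.
Preorder trace (stopping at first violation):
  at node 38 with bounds (-inf, +inf): OK
  at node 41 with bounds (-inf, 38): VIOLATION
Node 41 violates its bound: not (-inf < 41 < 38).
Result: Not a valid BST


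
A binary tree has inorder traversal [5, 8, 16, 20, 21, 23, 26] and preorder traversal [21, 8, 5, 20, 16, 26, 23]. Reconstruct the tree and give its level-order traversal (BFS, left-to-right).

Inorder:  [5, 8, 16, 20, 21, 23, 26]
Preorder: [21, 8, 5, 20, 16, 26, 23]
Algorithm: preorder visits root first, so consume preorder in order;
for each root, split the current inorder slice at that value into
left-subtree inorder and right-subtree inorder, then recurse.
Recursive splits:
  root=21; inorder splits into left=[5, 8, 16, 20], right=[23, 26]
  root=8; inorder splits into left=[5], right=[16, 20]
  root=5; inorder splits into left=[], right=[]
  root=20; inorder splits into left=[16], right=[]
  root=16; inorder splits into left=[], right=[]
  root=26; inorder splits into left=[23], right=[]
  root=23; inorder splits into left=[], right=[]
Reconstructed level-order: [21, 8, 26, 5, 20, 23, 16]


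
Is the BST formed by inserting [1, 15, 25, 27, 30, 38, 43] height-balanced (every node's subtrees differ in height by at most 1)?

Tree (level-order array): [1, None, 15, None, 25, None, 27, None, 30, None, 38, None, 43]
Definition: a tree is height-balanced if, at every node, |h(left) - h(right)| <= 1 (empty subtree has height -1).
Bottom-up per-node check:
  node 43: h_left=-1, h_right=-1, diff=0 [OK], height=0
  node 38: h_left=-1, h_right=0, diff=1 [OK], height=1
  node 30: h_left=-1, h_right=1, diff=2 [FAIL (|-1-1|=2 > 1)], height=2
  node 27: h_left=-1, h_right=2, diff=3 [FAIL (|-1-2|=3 > 1)], height=3
  node 25: h_left=-1, h_right=3, diff=4 [FAIL (|-1-3|=4 > 1)], height=4
  node 15: h_left=-1, h_right=4, diff=5 [FAIL (|-1-4|=5 > 1)], height=5
  node 1: h_left=-1, h_right=5, diff=6 [FAIL (|-1-5|=6 > 1)], height=6
Node 30 violates the condition: |-1 - 1| = 2 > 1.
Result: Not balanced


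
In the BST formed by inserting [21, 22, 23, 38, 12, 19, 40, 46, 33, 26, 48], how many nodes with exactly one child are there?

Tree built from: [21, 22, 23, 38, 12, 19, 40, 46, 33, 26, 48]
Tree (level-order array): [21, 12, 22, None, 19, None, 23, None, None, None, 38, 33, 40, 26, None, None, 46, None, None, None, 48]
Rule: These are nodes with exactly 1 non-null child.
Per-node child counts:
  node 21: 2 child(ren)
  node 12: 1 child(ren)
  node 19: 0 child(ren)
  node 22: 1 child(ren)
  node 23: 1 child(ren)
  node 38: 2 child(ren)
  node 33: 1 child(ren)
  node 26: 0 child(ren)
  node 40: 1 child(ren)
  node 46: 1 child(ren)
  node 48: 0 child(ren)
Matching nodes: [12, 22, 23, 33, 40, 46]
Count of nodes with exactly one child: 6


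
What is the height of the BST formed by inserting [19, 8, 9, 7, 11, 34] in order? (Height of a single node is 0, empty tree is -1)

Insertion order: [19, 8, 9, 7, 11, 34]
Tree (level-order array): [19, 8, 34, 7, 9, None, None, None, None, None, 11]
Compute height bottom-up (empty subtree = -1):
  height(7) = 1 + max(-1, -1) = 0
  height(11) = 1 + max(-1, -1) = 0
  height(9) = 1 + max(-1, 0) = 1
  height(8) = 1 + max(0, 1) = 2
  height(34) = 1 + max(-1, -1) = 0
  height(19) = 1 + max(2, 0) = 3
Height = 3


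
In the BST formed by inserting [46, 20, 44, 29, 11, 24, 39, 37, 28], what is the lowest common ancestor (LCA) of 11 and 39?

Tree insertion order: [46, 20, 44, 29, 11, 24, 39, 37, 28]
Tree (level-order array): [46, 20, None, 11, 44, None, None, 29, None, 24, 39, None, 28, 37]
In a BST, the LCA of p=11, q=39 is the first node v on the
root-to-leaf path with p <= v <= q (go left if both < v, right if both > v).
Walk from root:
  at 46: both 11 and 39 < 46, go left
  at 20: 11 <= 20 <= 39, this is the LCA
LCA = 20


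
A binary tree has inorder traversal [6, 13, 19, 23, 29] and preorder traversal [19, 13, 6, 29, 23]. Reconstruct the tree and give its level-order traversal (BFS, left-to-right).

Inorder:  [6, 13, 19, 23, 29]
Preorder: [19, 13, 6, 29, 23]
Algorithm: preorder visits root first, so consume preorder in order;
for each root, split the current inorder slice at that value into
left-subtree inorder and right-subtree inorder, then recurse.
Recursive splits:
  root=19; inorder splits into left=[6, 13], right=[23, 29]
  root=13; inorder splits into left=[6], right=[]
  root=6; inorder splits into left=[], right=[]
  root=29; inorder splits into left=[23], right=[]
  root=23; inorder splits into left=[], right=[]
Reconstructed level-order: [19, 13, 29, 6, 23]


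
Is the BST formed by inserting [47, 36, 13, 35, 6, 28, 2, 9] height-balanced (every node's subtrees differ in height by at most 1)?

Tree (level-order array): [47, 36, None, 13, None, 6, 35, 2, 9, 28]
Definition: a tree is height-balanced if, at every node, |h(left) - h(right)| <= 1 (empty subtree has height -1).
Bottom-up per-node check:
  node 2: h_left=-1, h_right=-1, diff=0 [OK], height=0
  node 9: h_left=-1, h_right=-1, diff=0 [OK], height=0
  node 6: h_left=0, h_right=0, diff=0 [OK], height=1
  node 28: h_left=-1, h_right=-1, diff=0 [OK], height=0
  node 35: h_left=0, h_right=-1, diff=1 [OK], height=1
  node 13: h_left=1, h_right=1, diff=0 [OK], height=2
  node 36: h_left=2, h_right=-1, diff=3 [FAIL (|2--1|=3 > 1)], height=3
  node 47: h_left=3, h_right=-1, diff=4 [FAIL (|3--1|=4 > 1)], height=4
Node 36 violates the condition: |2 - -1| = 3 > 1.
Result: Not balanced


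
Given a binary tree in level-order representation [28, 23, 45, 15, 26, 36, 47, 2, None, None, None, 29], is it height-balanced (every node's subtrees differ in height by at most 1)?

Tree (level-order array): [28, 23, 45, 15, 26, 36, 47, 2, None, None, None, 29]
Definition: a tree is height-balanced if, at every node, |h(left) - h(right)| <= 1 (empty subtree has height -1).
Bottom-up per-node check:
  node 2: h_left=-1, h_right=-1, diff=0 [OK], height=0
  node 15: h_left=0, h_right=-1, diff=1 [OK], height=1
  node 26: h_left=-1, h_right=-1, diff=0 [OK], height=0
  node 23: h_left=1, h_right=0, diff=1 [OK], height=2
  node 29: h_left=-1, h_right=-1, diff=0 [OK], height=0
  node 36: h_left=0, h_right=-1, diff=1 [OK], height=1
  node 47: h_left=-1, h_right=-1, diff=0 [OK], height=0
  node 45: h_left=1, h_right=0, diff=1 [OK], height=2
  node 28: h_left=2, h_right=2, diff=0 [OK], height=3
All nodes satisfy the balance condition.
Result: Balanced


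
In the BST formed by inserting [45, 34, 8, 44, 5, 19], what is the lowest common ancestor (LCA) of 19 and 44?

Tree insertion order: [45, 34, 8, 44, 5, 19]
Tree (level-order array): [45, 34, None, 8, 44, 5, 19]
In a BST, the LCA of p=19, q=44 is the first node v on the
root-to-leaf path with p <= v <= q (go left if both < v, right if both > v).
Walk from root:
  at 45: both 19 and 44 < 45, go left
  at 34: 19 <= 34 <= 44, this is the LCA
LCA = 34


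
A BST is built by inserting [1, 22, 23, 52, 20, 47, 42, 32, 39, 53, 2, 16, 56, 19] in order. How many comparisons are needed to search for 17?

Search path for 17: 1 -> 22 -> 20 -> 2 -> 16 -> 19
Found: False
Comparisons: 6


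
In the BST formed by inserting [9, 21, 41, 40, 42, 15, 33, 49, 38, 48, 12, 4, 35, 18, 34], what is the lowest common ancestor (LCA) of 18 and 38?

Tree insertion order: [9, 21, 41, 40, 42, 15, 33, 49, 38, 48, 12, 4, 35, 18, 34]
Tree (level-order array): [9, 4, 21, None, None, 15, 41, 12, 18, 40, 42, None, None, None, None, 33, None, None, 49, None, 38, 48, None, 35, None, None, None, 34]
In a BST, the LCA of p=18, q=38 is the first node v on the
root-to-leaf path with p <= v <= q (go left if both < v, right if both > v).
Walk from root:
  at 9: both 18 and 38 > 9, go right
  at 21: 18 <= 21 <= 38, this is the LCA
LCA = 21


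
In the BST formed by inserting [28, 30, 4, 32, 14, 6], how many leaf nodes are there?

Tree built from: [28, 30, 4, 32, 14, 6]
Tree (level-order array): [28, 4, 30, None, 14, None, 32, 6]
Rule: A leaf has 0 children.
Per-node child counts:
  node 28: 2 child(ren)
  node 4: 1 child(ren)
  node 14: 1 child(ren)
  node 6: 0 child(ren)
  node 30: 1 child(ren)
  node 32: 0 child(ren)
Matching nodes: [6, 32]
Count of leaf nodes: 2


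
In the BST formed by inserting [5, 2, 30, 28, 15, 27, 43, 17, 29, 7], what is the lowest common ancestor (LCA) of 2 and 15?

Tree insertion order: [5, 2, 30, 28, 15, 27, 43, 17, 29, 7]
Tree (level-order array): [5, 2, 30, None, None, 28, 43, 15, 29, None, None, 7, 27, None, None, None, None, 17]
In a BST, the LCA of p=2, q=15 is the first node v on the
root-to-leaf path with p <= v <= q (go left if both < v, right if both > v).
Walk from root:
  at 5: 2 <= 5 <= 15, this is the LCA
LCA = 5


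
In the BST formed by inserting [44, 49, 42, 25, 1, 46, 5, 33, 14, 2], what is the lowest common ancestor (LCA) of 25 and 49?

Tree insertion order: [44, 49, 42, 25, 1, 46, 5, 33, 14, 2]
Tree (level-order array): [44, 42, 49, 25, None, 46, None, 1, 33, None, None, None, 5, None, None, 2, 14]
In a BST, the LCA of p=25, q=49 is the first node v on the
root-to-leaf path with p <= v <= q (go left if both < v, right if both > v).
Walk from root:
  at 44: 25 <= 44 <= 49, this is the LCA
LCA = 44


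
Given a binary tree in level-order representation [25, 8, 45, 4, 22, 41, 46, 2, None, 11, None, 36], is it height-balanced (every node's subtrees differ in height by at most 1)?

Tree (level-order array): [25, 8, 45, 4, 22, 41, 46, 2, None, 11, None, 36]
Definition: a tree is height-balanced if, at every node, |h(left) - h(right)| <= 1 (empty subtree has height -1).
Bottom-up per-node check:
  node 2: h_left=-1, h_right=-1, diff=0 [OK], height=0
  node 4: h_left=0, h_right=-1, diff=1 [OK], height=1
  node 11: h_left=-1, h_right=-1, diff=0 [OK], height=0
  node 22: h_left=0, h_right=-1, diff=1 [OK], height=1
  node 8: h_left=1, h_right=1, diff=0 [OK], height=2
  node 36: h_left=-1, h_right=-1, diff=0 [OK], height=0
  node 41: h_left=0, h_right=-1, diff=1 [OK], height=1
  node 46: h_left=-1, h_right=-1, diff=0 [OK], height=0
  node 45: h_left=1, h_right=0, diff=1 [OK], height=2
  node 25: h_left=2, h_right=2, diff=0 [OK], height=3
All nodes satisfy the balance condition.
Result: Balanced


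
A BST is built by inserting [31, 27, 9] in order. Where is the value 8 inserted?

Starting tree (level order): [31, 27, None, 9]
Insertion path: 31 -> 27 -> 9
Result: insert 8 as left child of 9
Final tree (level order): [31, 27, None, 9, None, 8]


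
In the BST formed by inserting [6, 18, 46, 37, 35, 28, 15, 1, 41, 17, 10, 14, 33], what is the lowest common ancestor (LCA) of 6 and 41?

Tree insertion order: [6, 18, 46, 37, 35, 28, 15, 1, 41, 17, 10, 14, 33]
Tree (level-order array): [6, 1, 18, None, None, 15, 46, 10, 17, 37, None, None, 14, None, None, 35, 41, None, None, 28, None, None, None, None, 33]
In a BST, the LCA of p=6, q=41 is the first node v on the
root-to-leaf path with p <= v <= q (go left if both < v, right if both > v).
Walk from root:
  at 6: 6 <= 6 <= 41, this is the LCA
LCA = 6


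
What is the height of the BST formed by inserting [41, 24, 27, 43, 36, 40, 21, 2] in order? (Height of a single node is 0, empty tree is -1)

Insertion order: [41, 24, 27, 43, 36, 40, 21, 2]
Tree (level-order array): [41, 24, 43, 21, 27, None, None, 2, None, None, 36, None, None, None, 40]
Compute height bottom-up (empty subtree = -1):
  height(2) = 1 + max(-1, -1) = 0
  height(21) = 1 + max(0, -1) = 1
  height(40) = 1 + max(-1, -1) = 0
  height(36) = 1 + max(-1, 0) = 1
  height(27) = 1 + max(-1, 1) = 2
  height(24) = 1 + max(1, 2) = 3
  height(43) = 1 + max(-1, -1) = 0
  height(41) = 1 + max(3, 0) = 4
Height = 4


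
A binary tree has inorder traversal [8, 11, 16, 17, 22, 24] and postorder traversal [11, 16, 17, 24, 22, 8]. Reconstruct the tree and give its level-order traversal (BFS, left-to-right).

Inorder:   [8, 11, 16, 17, 22, 24]
Postorder: [11, 16, 17, 24, 22, 8]
Algorithm: postorder visits root last, so walk postorder right-to-left;
each value is the root of the current inorder slice — split it at that
value, recurse on the right subtree first, then the left.
Recursive splits:
  root=8; inorder splits into left=[], right=[11, 16, 17, 22, 24]
  root=22; inorder splits into left=[11, 16, 17], right=[24]
  root=24; inorder splits into left=[], right=[]
  root=17; inorder splits into left=[11, 16], right=[]
  root=16; inorder splits into left=[11], right=[]
  root=11; inorder splits into left=[], right=[]
Reconstructed level-order: [8, 22, 17, 24, 16, 11]


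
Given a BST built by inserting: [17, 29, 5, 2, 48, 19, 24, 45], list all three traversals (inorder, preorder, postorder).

Tree insertion order: [17, 29, 5, 2, 48, 19, 24, 45]
Tree (level-order array): [17, 5, 29, 2, None, 19, 48, None, None, None, 24, 45]
Inorder (L, root, R): [2, 5, 17, 19, 24, 29, 45, 48]
Preorder (root, L, R): [17, 5, 2, 29, 19, 24, 48, 45]
Postorder (L, R, root): [2, 5, 24, 19, 45, 48, 29, 17]


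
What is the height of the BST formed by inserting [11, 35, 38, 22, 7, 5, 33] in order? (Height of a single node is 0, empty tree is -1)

Insertion order: [11, 35, 38, 22, 7, 5, 33]
Tree (level-order array): [11, 7, 35, 5, None, 22, 38, None, None, None, 33]
Compute height bottom-up (empty subtree = -1):
  height(5) = 1 + max(-1, -1) = 0
  height(7) = 1 + max(0, -1) = 1
  height(33) = 1 + max(-1, -1) = 0
  height(22) = 1 + max(-1, 0) = 1
  height(38) = 1 + max(-1, -1) = 0
  height(35) = 1 + max(1, 0) = 2
  height(11) = 1 + max(1, 2) = 3
Height = 3


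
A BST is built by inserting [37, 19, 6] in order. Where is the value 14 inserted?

Starting tree (level order): [37, 19, None, 6]
Insertion path: 37 -> 19 -> 6
Result: insert 14 as right child of 6
Final tree (level order): [37, 19, None, 6, None, None, 14]


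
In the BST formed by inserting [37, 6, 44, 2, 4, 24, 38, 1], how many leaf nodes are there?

Tree built from: [37, 6, 44, 2, 4, 24, 38, 1]
Tree (level-order array): [37, 6, 44, 2, 24, 38, None, 1, 4]
Rule: A leaf has 0 children.
Per-node child counts:
  node 37: 2 child(ren)
  node 6: 2 child(ren)
  node 2: 2 child(ren)
  node 1: 0 child(ren)
  node 4: 0 child(ren)
  node 24: 0 child(ren)
  node 44: 1 child(ren)
  node 38: 0 child(ren)
Matching nodes: [1, 4, 24, 38]
Count of leaf nodes: 4


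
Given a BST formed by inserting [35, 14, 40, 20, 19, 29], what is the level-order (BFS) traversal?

Tree insertion order: [35, 14, 40, 20, 19, 29]
Tree (level-order array): [35, 14, 40, None, 20, None, None, 19, 29]
BFS from the root, enqueuing left then right child of each popped node:
  queue [35] -> pop 35, enqueue [14, 40], visited so far: [35]
  queue [14, 40] -> pop 14, enqueue [20], visited so far: [35, 14]
  queue [40, 20] -> pop 40, enqueue [none], visited so far: [35, 14, 40]
  queue [20] -> pop 20, enqueue [19, 29], visited so far: [35, 14, 40, 20]
  queue [19, 29] -> pop 19, enqueue [none], visited so far: [35, 14, 40, 20, 19]
  queue [29] -> pop 29, enqueue [none], visited so far: [35, 14, 40, 20, 19, 29]
Result: [35, 14, 40, 20, 19, 29]


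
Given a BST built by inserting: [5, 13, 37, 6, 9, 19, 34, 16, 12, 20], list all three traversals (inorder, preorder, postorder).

Tree insertion order: [5, 13, 37, 6, 9, 19, 34, 16, 12, 20]
Tree (level-order array): [5, None, 13, 6, 37, None, 9, 19, None, None, 12, 16, 34, None, None, None, None, 20]
Inorder (L, root, R): [5, 6, 9, 12, 13, 16, 19, 20, 34, 37]
Preorder (root, L, R): [5, 13, 6, 9, 12, 37, 19, 16, 34, 20]
Postorder (L, R, root): [12, 9, 6, 16, 20, 34, 19, 37, 13, 5]


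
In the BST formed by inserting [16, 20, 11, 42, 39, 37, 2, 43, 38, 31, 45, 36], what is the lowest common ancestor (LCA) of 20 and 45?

Tree insertion order: [16, 20, 11, 42, 39, 37, 2, 43, 38, 31, 45, 36]
Tree (level-order array): [16, 11, 20, 2, None, None, 42, None, None, 39, 43, 37, None, None, 45, 31, 38, None, None, None, 36]
In a BST, the LCA of p=20, q=45 is the first node v on the
root-to-leaf path with p <= v <= q (go left if both < v, right if both > v).
Walk from root:
  at 16: both 20 and 45 > 16, go right
  at 20: 20 <= 20 <= 45, this is the LCA
LCA = 20


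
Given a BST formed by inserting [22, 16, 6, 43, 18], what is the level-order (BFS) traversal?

Tree insertion order: [22, 16, 6, 43, 18]
Tree (level-order array): [22, 16, 43, 6, 18]
BFS from the root, enqueuing left then right child of each popped node:
  queue [22] -> pop 22, enqueue [16, 43], visited so far: [22]
  queue [16, 43] -> pop 16, enqueue [6, 18], visited so far: [22, 16]
  queue [43, 6, 18] -> pop 43, enqueue [none], visited so far: [22, 16, 43]
  queue [6, 18] -> pop 6, enqueue [none], visited so far: [22, 16, 43, 6]
  queue [18] -> pop 18, enqueue [none], visited so far: [22, 16, 43, 6, 18]
Result: [22, 16, 43, 6, 18]


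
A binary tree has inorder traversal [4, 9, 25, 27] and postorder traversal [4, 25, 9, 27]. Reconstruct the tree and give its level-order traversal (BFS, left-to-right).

Inorder:   [4, 9, 25, 27]
Postorder: [4, 25, 9, 27]
Algorithm: postorder visits root last, so walk postorder right-to-left;
each value is the root of the current inorder slice — split it at that
value, recurse on the right subtree first, then the left.
Recursive splits:
  root=27; inorder splits into left=[4, 9, 25], right=[]
  root=9; inorder splits into left=[4], right=[25]
  root=25; inorder splits into left=[], right=[]
  root=4; inorder splits into left=[], right=[]
Reconstructed level-order: [27, 9, 4, 25]


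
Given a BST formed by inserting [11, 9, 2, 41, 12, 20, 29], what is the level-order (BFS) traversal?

Tree insertion order: [11, 9, 2, 41, 12, 20, 29]
Tree (level-order array): [11, 9, 41, 2, None, 12, None, None, None, None, 20, None, 29]
BFS from the root, enqueuing left then right child of each popped node:
  queue [11] -> pop 11, enqueue [9, 41], visited so far: [11]
  queue [9, 41] -> pop 9, enqueue [2], visited so far: [11, 9]
  queue [41, 2] -> pop 41, enqueue [12], visited so far: [11, 9, 41]
  queue [2, 12] -> pop 2, enqueue [none], visited so far: [11, 9, 41, 2]
  queue [12] -> pop 12, enqueue [20], visited so far: [11, 9, 41, 2, 12]
  queue [20] -> pop 20, enqueue [29], visited so far: [11, 9, 41, 2, 12, 20]
  queue [29] -> pop 29, enqueue [none], visited so far: [11, 9, 41, 2, 12, 20, 29]
Result: [11, 9, 41, 2, 12, 20, 29]


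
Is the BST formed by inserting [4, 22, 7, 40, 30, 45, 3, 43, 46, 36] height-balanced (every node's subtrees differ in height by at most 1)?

Tree (level-order array): [4, 3, 22, None, None, 7, 40, None, None, 30, 45, None, 36, 43, 46]
Definition: a tree is height-balanced if, at every node, |h(left) - h(right)| <= 1 (empty subtree has height -1).
Bottom-up per-node check:
  node 3: h_left=-1, h_right=-1, diff=0 [OK], height=0
  node 7: h_left=-1, h_right=-1, diff=0 [OK], height=0
  node 36: h_left=-1, h_right=-1, diff=0 [OK], height=0
  node 30: h_left=-1, h_right=0, diff=1 [OK], height=1
  node 43: h_left=-1, h_right=-1, diff=0 [OK], height=0
  node 46: h_left=-1, h_right=-1, diff=0 [OK], height=0
  node 45: h_left=0, h_right=0, diff=0 [OK], height=1
  node 40: h_left=1, h_right=1, diff=0 [OK], height=2
  node 22: h_left=0, h_right=2, diff=2 [FAIL (|0-2|=2 > 1)], height=3
  node 4: h_left=0, h_right=3, diff=3 [FAIL (|0-3|=3 > 1)], height=4
Node 22 violates the condition: |0 - 2| = 2 > 1.
Result: Not balanced


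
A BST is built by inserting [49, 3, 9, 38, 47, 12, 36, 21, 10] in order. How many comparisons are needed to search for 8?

Search path for 8: 49 -> 3 -> 9
Found: False
Comparisons: 3


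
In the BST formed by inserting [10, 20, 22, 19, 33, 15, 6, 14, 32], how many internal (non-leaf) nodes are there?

Tree built from: [10, 20, 22, 19, 33, 15, 6, 14, 32]
Tree (level-order array): [10, 6, 20, None, None, 19, 22, 15, None, None, 33, 14, None, 32]
Rule: An internal node has at least one child.
Per-node child counts:
  node 10: 2 child(ren)
  node 6: 0 child(ren)
  node 20: 2 child(ren)
  node 19: 1 child(ren)
  node 15: 1 child(ren)
  node 14: 0 child(ren)
  node 22: 1 child(ren)
  node 33: 1 child(ren)
  node 32: 0 child(ren)
Matching nodes: [10, 20, 19, 15, 22, 33]
Count of internal (non-leaf) nodes: 6


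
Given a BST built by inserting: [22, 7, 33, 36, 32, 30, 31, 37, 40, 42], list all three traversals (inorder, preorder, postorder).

Tree insertion order: [22, 7, 33, 36, 32, 30, 31, 37, 40, 42]
Tree (level-order array): [22, 7, 33, None, None, 32, 36, 30, None, None, 37, None, 31, None, 40, None, None, None, 42]
Inorder (L, root, R): [7, 22, 30, 31, 32, 33, 36, 37, 40, 42]
Preorder (root, L, R): [22, 7, 33, 32, 30, 31, 36, 37, 40, 42]
Postorder (L, R, root): [7, 31, 30, 32, 42, 40, 37, 36, 33, 22]


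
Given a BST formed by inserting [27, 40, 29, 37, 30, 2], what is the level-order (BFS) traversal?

Tree insertion order: [27, 40, 29, 37, 30, 2]
Tree (level-order array): [27, 2, 40, None, None, 29, None, None, 37, 30]
BFS from the root, enqueuing left then right child of each popped node:
  queue [27] -> pop 27, enqueue [2, 40], visited so far: [27]
  queue [2, 40] -> pop 2, enqueue [none], visited so far: [27, 2]
  queue [40] -> pop 40, enqueue [29], visited so far: [27, 2, 40]
  queue [29] -> pop 29, enqueue [37], visited so far: [27, 2, 40, 29]
  queue [37] -> pop 37, enqueue [30], visited so far: [27, 2, 40, 29, 37]
  queue [30] -> pop 30, enqueue [none], visited so far: [27, 2, 40, 29, 37, 30]
Result: [27, 2, 40, 29, 37, 30]


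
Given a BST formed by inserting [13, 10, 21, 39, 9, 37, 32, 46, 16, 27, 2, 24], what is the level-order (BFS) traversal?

Tree insertion order: [13, 10, 21, 39, 9, 37, 32, 46, 16, 27, 2, 24]
Tree (level-order array): [13, 10, 21, 9, None, 16, 39, 2, None, None, None, 37, 46, None, None, 32, None, None, None, 27, None, 24]
BFS from the root, enqueuing left then right child of each popped node:
  queue [13] -> pop 13, enqueue [10, 21], visited so far: [13]
  queue [10, 21] -> pop 10, enqueue [9], visited so far: [13, 10]
  queue [21, 9] -> pop 21, enqueue [16, 39], visited so far: [13, 10, 21]
  queue [9, 16, 39] -> pop 9, enqueue [2], visited so far: [13, 10, 21, 9]
  queue [16, 39, 2] -> pop 16, enqueue [none], visited so far: [13, 10, 21, 9, 16]
  queue [39, 2] -> pop 39, enqueue [37, 46], visited so far: [13, 10, 21, 9, 16, 39]
  queue [2, 37, 46] -> pop 2, enqueue [none], visited so far: [13, 10, 21, 9, 16, 39, 2]
  queue [37, 46] -> pop 37, enqueue [32], visited so far: [13, 10, 21, 9, 16, 39, 2, 37]
  queue [46, 32] -> pop 46, enqueue [none], visited so far: [13, 10, 21, 9, 16, 39, 2, 37, 46]
  queue [32] -> pop 32, enqueue [27], visited so far: [13, 10, 21, 9, 16, 39, 2, 37, 46, 32]
  queue [27] -> pop 27, enqueue [24], visited so far: [13, 10, 21, 9, 16, 39, 2, 37, 46, 32, 27]
  queue [24] -> pop 24, enqueue [none], visited so far: [13, 10, 21, 9, 16, 39, 2, 37, 46, 32, 27, 24]
Result: [13, 10, 21, 9, 16, 39, 2, 37, 46, 32, 27, 24]


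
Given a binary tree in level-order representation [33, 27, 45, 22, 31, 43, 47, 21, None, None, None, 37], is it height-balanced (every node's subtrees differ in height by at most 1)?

Tree (level-order array): [33, 27, 45, 22, 31, 43, 47, 21, None, None, None, 37]
Definition: a tree is height-balanced if, at every node, |h(left) - h(right)| <= 1 (empty subtree has height -1).
Bottom-up per-node check:
  node 21: h_left=-1, h_right=-1, diff=0 [OK], height=0
  node 22: h_left=0, h_right=-1, diff=1 [OK], height=1
  node 31: h_left=-1, h_right=-1, diff=0 [OK], height=0
  node 27: h_left=1, h_right=0, diff=1 [OK], height=2
  node 37: h_left=-1, h_right=-1, diff=0 [OK], height=0
  node 43: h_left=0, h_right=-1, diff=1 [OK], height=1
  node 47: h_left=-1, h_right=-1, diff=0 [OK], height=0
  node 45: h_left=1, h_right=0, diff=1 [OK], height=2
  node 33: h_left=2, h_right=2, diff=0 [OK], height=3
All nodes satisfy the balance condition.
Result: Balanced


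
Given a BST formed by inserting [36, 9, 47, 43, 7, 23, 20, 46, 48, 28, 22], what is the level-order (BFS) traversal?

Tree insertion order: [36, 9, 47, 43, 7, 23, 20, 46, 48, 28, 22]
Tree (level-order array): [36, 9, 47, 7, 23, 43, 48, None, None, 20, 28, None, 46, None, None, None, 22]
BFS from the root, enqueuing left then right child of each popped node:
  queue [36] -> pop 36, enqueue [9, 47], visited so far: [36]
  queue [9, 47] -> pop 9, enqueue [7, 23], visited so far: [36, 9]
  queue [47, 7, 23] -> pop 47, enqueue [43, 48], visited so far: [36, 9, 47]
  queue [7, 23, 43, 48] -> pop 7, enqueue [none], visited so far: [36, 9, 47, 7]
  queue [23, 43, 48] -> pop 23, enqueue [20, 28], visited so far: [36, 9, 47, 7, 23]
  queue [43, 48, 20, 28] -> pop 43, enqueue [46], visited so far: [36, 9, 47, 7, 23, 43]
  queue [48, 20, 28, 46] -> pop 48, enqueue [none], visited so far: [36, 9, 47, 7, 23, 43, 48]
  queue [20, 28, 46] -> pop 20, enqueue [22], visited so far: [36, 9, 47, 7, 23, 43, 48, 20]
  queue [28, 46, 22] -> pop 28, enqueue [none], visited so far: [36, 9, 47, 7, 23, 43, 48, 20, 28]
  queue [46, 22] -> pop 46, enqueue [none], visited so far: [36, 9, 47, 7, 23, 43, 48, 20, 28, 46]
  queue [22] -> pop 22, enqueue [none], visited so far: [36, 9, 47, 7, 23, 43, 48, 20, 28, 46, 22]
Result: [36, 9, 47, 7, 23, 43, 48, 20, 28, 46, 22]


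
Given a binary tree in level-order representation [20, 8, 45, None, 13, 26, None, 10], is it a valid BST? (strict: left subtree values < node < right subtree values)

Level-order array: [20, 8, 45, None, 13, 26, None, 10]
Validate using subtree bounds (lo, hi): at each node, require lo < value < hi,
then recurse left with hi=value and right with lo=value.
Preorder trace (stopping at first violation):
  at node 20 with bounds (-inf, +inf): OK
  at node 8 with bounds (-inf, 20): OK
  at node 13 with bounds (8, 20): OK
  at node 10 with bounds (8, 13): OK
  at node 45 with bounds (20, +inf): OK
  at node 26 with bounds (20, 45): OK
No violation found at any node.
Result: Valid BST


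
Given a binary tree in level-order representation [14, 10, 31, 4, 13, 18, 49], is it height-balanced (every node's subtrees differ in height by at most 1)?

Tree (level-order array): [14, 10, 31, 4, 13, 18, 49]
Definition: a tree is height-balanced if, at every node, |h(left) - h(right)| <= 1 (empty subtree has height -1).
Bottom-up per-node check:
  node 4: h_left=-1, h_right=-1, diff=0 [OK], height=0
  node 13: h_left=-1, h_right=-1, diff=0 [OK], height=0
  node 10: h_left=0, h_right=0, diff=0 [OK], height=1
  node 18: h_left=-1, h_right=-1, diff=0 [OK], height=0
  node 49: h_left=-1, h_right=-1, diff=0 [OK], height=0
  node 31: h_left=0, h_right=0, diff=0 [OK], height=1
  node 14: h_left=1, h_right=1, diff=0 [OK], height=2
All nodes satisfy the balance condition.
Result: Balanced


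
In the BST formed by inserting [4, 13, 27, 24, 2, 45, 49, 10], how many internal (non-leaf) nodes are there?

Tree built from: [4, 13, 27, 24, 2, 45, 49, 10]
Tree (level-order array): [4, 2, 13, None, None, 10, 27, None, None, 24, 45, None, None, None, 49]
Rule: An internal node has at least one child.
Per-node child counts:
  node 4: 2 child(ren)
  node 2: 0 child(ren)
  node 13: 2 child(ren)
  node 10: 0 child(ren)
  node 27: 2 child(ren)
  node 24: 0 child(ren)
  node 45: 1 child(ren)
  node 49: 0 child(ren)
Matching nodes: [4, 13, 27, 45]
Count of internal (non-leaf) nodes: 4
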